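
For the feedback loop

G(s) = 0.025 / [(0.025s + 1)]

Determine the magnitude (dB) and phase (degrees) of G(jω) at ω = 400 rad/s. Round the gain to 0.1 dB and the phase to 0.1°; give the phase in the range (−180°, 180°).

-52.1 dB, -84.3°

At ω = 400 rad/s:
pole (1 + j400·0.025) = 1 + j10 → |·| ≈ 10.05, ∠ ≈ 84.29°
|G| = 0.025 · 1 / (10.05) ≈ 0.0024876
Gain = 20 log₁₀(0.0024876) ≈ -52.08 dB
∠G = (0°) − (84.29°) = -84.29°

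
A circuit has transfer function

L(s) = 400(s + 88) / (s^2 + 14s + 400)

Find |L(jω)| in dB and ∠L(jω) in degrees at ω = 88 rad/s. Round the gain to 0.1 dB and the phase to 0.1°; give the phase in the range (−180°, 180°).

At s = jω = j88:
zero (s+88): 88 + j88 → |·| = √(88²+88²) = √15488 ≈ 124.45, ∠ = arctan(88/88) ≈ 45.00°
quadratic: (j88)² + 14·j88 + 400 = -7344 + j1232 → |·| ≈ 7446.6, ∠ ≈ 170.48°
|L| = 400 · 124.45 / 7446.6 ≈ 6.6849
Gain = 20 log₁₀(6.6849) ≈ 16.50 dB
∠L = 45.00° − 170.48° = -125.48°

16.5 dB, -125.5°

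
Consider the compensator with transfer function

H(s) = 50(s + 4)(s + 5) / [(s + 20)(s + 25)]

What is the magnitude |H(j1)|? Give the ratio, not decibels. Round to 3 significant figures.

2.10

At s = jω = j1:
zero (s+4): 4 + j1 → |·| = √(4²+1²) = √17 ≈ 4.1231, ∠ = arctan(1/4) ≈ 14.04°
zero (s+5): 5 + j1 → |·| = √(5²+1²) = √26 ≈ 5.099, ∠ = arctan(1/5) ≈ 11.31°
pole (s+20): 20 + j1 → |·| = √(20²+1²) = √401 ≈ 20.025, ∠ = arctan(1/20) ≈ 2.86°
pole (s+25): 25 + j1 → |·| = √(25²+1²) = √626 ≈ 25.02, ∠ = arctan(1/25) ≈ 2.29°
|H| = 50 · 21.024 / 501.03 ≈ 2.0981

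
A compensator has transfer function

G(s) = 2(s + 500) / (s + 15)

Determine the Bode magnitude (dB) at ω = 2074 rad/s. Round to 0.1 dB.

At s = jω = j2074:
zero (s+500): 500 + j2074 → |·| = √(500²+2074²) = √4551476 ≈ 2133.4, ∠ = arctan(2074/500) ≈ 76.45°
pole (s+15): 15 + j2074 → |·| = √(15²+2074²) = √4301701 ≈ 2074.1, ∠ = arctan(2074/15) ≈ 89.59°
|G| = 2 · 2133.4 / 2074.1 ≈ 2.0572
Gain = 20 log₁₀(2.0572) ≈ 6.27 dB

6.3 dB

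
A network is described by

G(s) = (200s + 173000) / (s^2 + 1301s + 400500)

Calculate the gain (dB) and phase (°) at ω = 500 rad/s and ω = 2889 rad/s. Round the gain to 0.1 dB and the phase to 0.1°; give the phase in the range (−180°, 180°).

ω = 500: -10.5 dB, -46.9°; ω = 2889: -23.3 dB, -81.4°

Substitute s = j500:
Numerator: 200(j500) + 173000 = 173000 + j100000
Denominator: (j500)^2 + 1301(j500) + 400500 = 150500 + j650500
|N| = √(173000² + 100000²) ≈ 1.9982e+05, ∠N ≈ 30.03°
|D| = √(150500² + 650500²) ≈ 6.6768e+05, ∠D ≈ 76.97°
|G| = 1.9982e+05 / 6.6768e+05 ≈ 0.29928
Gain = 20 log₁₀(0.29928) ≈ -10.48 dB
∠G = 30.03° − 76.97° = -46.94°

Substitute s = j2889:
Numerator: 200(j2889) + 173000 = 173000 + j577800
Denominator: (j2889)^2 + 1301(j2889) + 400500 = -7945821 + j3758589
|N| = √(173000² + 577800²) ≈ 6.0314e+05, ∠N ≈ 73.33°
|D| = √(7945821² + 3758589²) ≈ 8.7899e+06, ∠D ≈ 154.68°
|G| = 6.0314e+05 / 8.7899e+06 ≈ 0.068617
Gain = 20 log₁₀(0.068617) ≈ -23.27 dB
∠G = 73.33° − 154.68° = -81.35°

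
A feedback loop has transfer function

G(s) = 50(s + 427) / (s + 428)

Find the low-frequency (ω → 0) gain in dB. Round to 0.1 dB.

34.0 dB

G(0) = 50·427 / (428) ≈ 49.883
20 log₁₀(49.883) ≈ 33.96 dB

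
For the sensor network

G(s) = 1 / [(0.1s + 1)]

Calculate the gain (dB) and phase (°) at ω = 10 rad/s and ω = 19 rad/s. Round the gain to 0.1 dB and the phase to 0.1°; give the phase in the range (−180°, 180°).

ω = 10: -3.0 dB, -45.0°; ω = 19: -6.6 dB, -62.2°

At ω = 10 rad/s:
pole (1 + j10·0.1) = 1 + j1 → |·| ≈ 1.4142, ∠ ≈ 45.00°
|G| = 1 · 1 / (1.4142) ≈ 0.70711
Gain = 20 log₁₀(0.70711) ≈ -3.01 dB
∠G = (0°) − (45.00°) = -45.00°

At ω = 19 rad/s:
pole (1 + j19·0.1) = 1 + j1.9 → |·| ≈ 2.1471, ∠ ≈ 62.24°
|G| = 1 · 1 / (2.1471) ≈ 0.46574
Gain = 20 log₁₀(0.46574) ≈ -6.64 dB
∠G = (0°) − (62.24°) = -62.24°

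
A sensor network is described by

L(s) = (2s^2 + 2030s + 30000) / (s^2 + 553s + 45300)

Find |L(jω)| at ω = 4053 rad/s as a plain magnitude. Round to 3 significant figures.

Substitute s = j4053:
Numerator: 2(j4053)^2 + 2030(j4053) + 30000 = -32823618 + j8227590
Denominator: (j4053)^2 + 553(j4053) + 45300 = -16381509 + j2241309
|N| = √(32823618² + 8227590²) ≈ 3.3839e+07, ∠N ≈ 165.93°
|D| = √(16381509² + 2241309²) ≈ 1.6534e+07, ∠D ≈ 172.21°
|L| = 3.3839e+07 / 1.6534e+07 ≈ 2.0466

2.05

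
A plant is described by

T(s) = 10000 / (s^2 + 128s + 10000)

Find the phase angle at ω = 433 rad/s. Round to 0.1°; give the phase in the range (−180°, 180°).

-162.7°

At s = jω = j433:
quadratic: (j433)² + 128·j433 + 10000 = -177489 + j55424 → |·| ≈ 1.8594e+05, ∠ ≈ 162.66°
∠T = 0.00° − 162.66° = -162.66°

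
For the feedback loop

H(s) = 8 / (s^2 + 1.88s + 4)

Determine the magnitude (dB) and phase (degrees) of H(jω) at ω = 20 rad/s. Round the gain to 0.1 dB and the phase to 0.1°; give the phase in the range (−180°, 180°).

-33.9 dB, -174.6°

At s = jω = j20:
quadratic: (j20)² + 1.88·j20 + 4 = -396 + j37.6 → |·| ≈ 397.78, ∠ ≈ 174.58°
|H| = 8 / 397.78 ≈ 0.020112
Gain = 20 log₁₀(0.020112) ≈ -33.93 dB
∠H = 0.00° − 174.58° = -174.58°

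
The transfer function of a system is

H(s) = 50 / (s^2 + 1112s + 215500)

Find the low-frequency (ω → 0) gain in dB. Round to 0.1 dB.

-72.7 dB

H(0) = 50 / 215500 ≈ 0.00023202
20 log₁₀(0.00023202) ≈ -72.69 dB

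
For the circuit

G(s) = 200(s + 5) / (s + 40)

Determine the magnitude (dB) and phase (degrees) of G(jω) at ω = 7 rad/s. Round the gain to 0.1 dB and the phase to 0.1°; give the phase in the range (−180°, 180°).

At s = jω = j7:
zero (s+5): 5 + j7 → |·| = √(5²+7²) = √74 ≈ 8.6023, ∠ = arctan(7/5) ≈ 54.46°
pole (s+40): 40 + j7 → |·| = √(40²+7²) = √1649 ≈ 40.608, ∠ = arctan(7/40) ≈ 9.93°
|G| = 200 · 8.6023 / 40.608 ≈ 42.368
Gain = 20 log₁₀(42.368) ≈ 32.54 dB
∠G = 54.46° − 9.93° = 44.53°

32.5 dB, 44.5°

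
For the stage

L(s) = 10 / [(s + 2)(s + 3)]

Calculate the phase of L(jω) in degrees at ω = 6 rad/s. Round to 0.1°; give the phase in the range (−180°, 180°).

-135.0°

At s = jω = j6:
pole (s+2): 2 + j6 → |·| = √(2²+6²) = √40 ≈ 6.3246, ∠ = arctan(6/2) ≈ 71.57°
pole (s+3): 3 + j6 → |·| = √(3²+6²) = √45 ≈ 6.7082, ∠ = arctan(6/3) ≈ 63.43°
∠L = 0.00° − 135.00° = -135.00°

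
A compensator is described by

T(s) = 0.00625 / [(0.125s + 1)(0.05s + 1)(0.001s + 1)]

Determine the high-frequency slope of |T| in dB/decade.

Each pole contributes −20 dB/decade at high frequency; each zero contributes +20 dB/decade.
Net: 0 zero(s) − 3 pole(s) → -60 dB/decade.

-60 dB/decade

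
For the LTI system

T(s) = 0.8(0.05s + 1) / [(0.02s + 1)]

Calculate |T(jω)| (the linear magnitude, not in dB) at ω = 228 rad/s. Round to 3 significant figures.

At ω = 228 rad/s:
zero (1 + j228·0.05) = 1 + j11.4 → |·| ≈ 11.444, ∠ ≈ 84.99°
pole (1 + j228·0.02) = 1 + j4.56 → |·| ≈ 4.6684, ∠ ≈ 77.63°
|T| = 0.8 · 11.444 / (4.6684) ≈ 1.9611

1.96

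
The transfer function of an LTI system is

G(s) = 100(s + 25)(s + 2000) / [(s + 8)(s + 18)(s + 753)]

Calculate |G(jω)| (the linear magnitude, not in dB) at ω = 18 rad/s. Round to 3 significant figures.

At s = jω = j18:
zero (s+25): 25 + j18 → |·| = √(25²+18²) = √949 ≈ 30.806, ∠ = arctan(18/25) ≈ 35.75°
zero (s+2000): 2000 + j18 → |·| = √(2000²+18²) = √4000324 ≈ 2000.1, ∠ = arctan(18/2000) ≈ 0.52°
pole (s+8): 8 + j18 → |·| = √(8²+18²) = √388 ≈ 19.698, ∠ = arctan(18/8) ≈ 66.04°
pole (s+18): 18 + j18 → |·| = √(18²+18²) = √648 ≈ 25.456, ∠ = arctan(18/18) ≈ 45.00°
pole (s+753): 753 + j18 → |·| = √(753²+18²) = √567333 ≈ 753.22, ∠ = arctan(18/753) ≈ 1.37°
|G| = 100 · 61615 / 3.7769e+05 ≈ 16.314

16.3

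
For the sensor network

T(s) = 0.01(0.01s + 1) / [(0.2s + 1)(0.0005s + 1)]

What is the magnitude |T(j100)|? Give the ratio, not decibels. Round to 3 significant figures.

At ω = 100 rad/s:
zero (1 + j100·0.01) = 1 + j1 → |·| ≈ 1.4142, ∠ ≈ 45.00°
pole (1 + j100·0.2) = 1 + j20 → |·| ≈ 20.025, ∠ ≈ 87.14°
pole (1 + j100·0.0005) = 1 + j0.05 → |·| ≈ 1.0012, ∠ ≈ 2.86°
|T| = 0.01 · 1.4142 / (20.025 · 1.0012) ≈ 0.00070537

0.000705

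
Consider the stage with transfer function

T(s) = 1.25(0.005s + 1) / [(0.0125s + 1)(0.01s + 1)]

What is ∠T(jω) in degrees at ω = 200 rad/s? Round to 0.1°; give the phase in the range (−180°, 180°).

-86.6°

At ω = 200 rad/s:
zero (1 + j200·0.005) = 1 + j1 → |·| ≈ 1.4142, ∠ ≈ 45.00°
pole (1 + j200·0.0125) = 1 + j2.5 → |·| ≈ 2.6926, ∠ ≈ 68.20°
pole (1 + j200·0.01) = 1 + j2 → |·| ≈ 2.2361, ∠ ≈ 63.43°
∠T = (45.00°) − (68.20° + 63.43°) = -86.63°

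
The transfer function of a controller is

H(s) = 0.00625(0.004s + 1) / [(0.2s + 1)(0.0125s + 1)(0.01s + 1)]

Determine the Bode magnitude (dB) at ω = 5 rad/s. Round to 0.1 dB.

-47.1 dB

At ω = 5 rad/s:
zero (1 + j5·0.004) = 1 + j0.02 → |·| ≈ 1.0002, ∠ ≈ 1.15°
pole (1 + j5·0.2) = 1 + j1 → |·| ≈ 1.4142, ∠ ≈ 45.00°
pole (1 + j5·0.0125) = 1 + j0.0625 → |·| ≈ 1.002, ∠ ≈ 3.58°
pole (1 + j5·0.01) = 1 + j0.05 → |·| ≈ 1.0012, ∠ ≈ 2.86°
|H| = 0.00625 · 1.0002 / (1.4142 · 1.002 · 1.0012) ≈ 0.0044062
Gain = 20 log₁₀(0.0044062) ≈ -47.12 dB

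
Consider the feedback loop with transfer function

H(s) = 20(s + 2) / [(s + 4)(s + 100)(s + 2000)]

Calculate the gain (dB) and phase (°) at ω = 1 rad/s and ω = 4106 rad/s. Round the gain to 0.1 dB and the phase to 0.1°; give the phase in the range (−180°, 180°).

ω = 1: -85.3 dB, 11.9°; ω = 4106: -119.4 dB, -152.6°

At s = jω = j1:
zero (s+2): 2 + j1 → |·| = √(2²+1²) = √5 ≈ 2.2361, ∠ = arctan(1/2) ≈ 26.57°
pole (s+4): 4 + j1 → |·| = √(4²+1²) = √17 ≈ 4.1231, ∠ = arctan(1/4) ≈ 14.04°
pole (s+100): 100 + j1 → |·| = √(100²+1²) = √10001 ≈ 100, ∠ = arctan(1/100) ≈ 0.57°
pole (s+2000): 2000 + j1 → |·| = √(2000²+1²) = √4000001 ≈ 2000, ∠ = arctan(1/2000) ≈ 0.03°
|H| = 20 · 2.2361 / 8.2462e+05 ≈ 5.4233e-05
Gain = 20 log₁₀(5.4233e-05) ≈ -85.31 dB
∠H = 26.57° − 14.64° = 11.93°

At s = jω = j4106:
zero (s+2): 2 + j4106 → |·| = √(2²+4106²) = √16859240 ≈ 4106, ∠ = arctan(4106/2) ≈ 89.97°
pole (s+4): 4 + j4106 → |·| = √(4²+4106²) = √16859252 ≈ 4106, ∠ = arctan(4106/4) ≈ 89.94°
pole (s+100): 100 + j4106 → |·| = √(100²+4106²) = √16869236 ≈ 4107.2, ∠ = arctan(4106/100) ≈ 88.60°
pole (s+2000): 2000 + j4106 → |·| = √(2000²+4106²) = √20859236 ≈ 4567.2, ∠ = arctan(4106/2000) ≈ 64.03°
|H| = 20 · 4106 / 7.7022e+10 ≈ 1.0662e-06
Gain = 20 log₁₀(1.0662e-06) ≈ -119.44 dB
∠H = 89.97° − 242.57° = -152.60°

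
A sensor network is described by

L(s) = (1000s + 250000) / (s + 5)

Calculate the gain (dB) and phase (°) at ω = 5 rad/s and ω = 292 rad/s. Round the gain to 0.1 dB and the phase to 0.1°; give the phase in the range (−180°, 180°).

Substitute s = j5:
Numerator: 1000(j5) + 250000 = 250000 + j5000
Denominator: (j5) + 5 = 5 + j5
|N| = √(250000² + 5000²) ≈ 2.5005e+05, ∠N ≈ 1.15°
|D| = √(5² + 5²) ≈ 7.0711, ∠D ≈ 45.00°
|L| = 2.5005e+05 / 7.0711 ≈ 35362
Gain = 20 log₁₀(35362) ≈ 90.97 dB
∠L = 1.15° − 45.00° = -43.85°

Substitute s = j292:
Numerator: 1000(j292) + 250000 = 250000 + j292000
Denominator: (j292) + 5 = 5 + j292
|N| = √(250000² + 292000²) ≈ 3.844e+05, ∠N ≈ 49.43°
|D| = √(5² + 292²) ≈ 292.04, ∠D ≈ 89.02°
|L| = 3.844e+05 / 292.04 ≈ 1316.3
Gain = 20 log₁₀(1316.3) ≈ 62.39 dB
∠L = 49.43° − 89.02° = -39.59°

ω = 5: 91.0 dB, -43.9°; ω = 292: 62.4 dB, -39.6°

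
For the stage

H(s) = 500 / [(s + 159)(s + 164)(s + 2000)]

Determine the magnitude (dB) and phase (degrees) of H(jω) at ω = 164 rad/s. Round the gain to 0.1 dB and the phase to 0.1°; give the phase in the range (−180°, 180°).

-106.6 dB, -95.6°

At s = jω = j164:
pole (s+159): 159 + j164 → |·| = √(159²+164²) = √52177 ≈ 228.42, ∠ = arctan(164/159) ≈ 45.89°
pole (s+164): 164 + j164 → |·| = √(164²+164²) = √53792 ≈ 231.93, ∠ = arctan(164/164) ≈ 45.00°
pole (s+2000): 2000 + j164 → |·| = √(2000²+164²) = √4026896 ≈ 2006.7, ∠ = arctan(164/2000) ≈ 4.69°
|H| = 500 / 1.0631e+08 ≈ 4.7032e-06
Gain = 20 log₁₀(4.7032e-06) ≈ -106.55 dB
∠H = 0.00° − 95.58° = -95.58°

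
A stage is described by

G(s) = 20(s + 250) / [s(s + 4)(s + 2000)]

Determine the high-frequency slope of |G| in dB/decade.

-40 dB/decade

Each pole contributes −20 dB/decade at high frequency; each zero contributes +20 dB/decade.
Net: 1 zero(s) − 3 pole(s) → -40 dB/decade.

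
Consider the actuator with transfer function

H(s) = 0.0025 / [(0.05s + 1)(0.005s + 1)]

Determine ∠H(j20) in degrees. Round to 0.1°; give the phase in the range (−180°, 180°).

At ω = 20 rad/s:
pole (1 + j20·0.05) = 1 + j1 → |·| ≈ 1.4142, ∠ ≈ 45.00°
pole (1 + j20·0.005) = 1 + j0.1 → |·| ≈ 1.005, ∠ ≈ 5.71°
∠H = (0°) − (45.00° + 5.71°) = -50.71°

-50.7°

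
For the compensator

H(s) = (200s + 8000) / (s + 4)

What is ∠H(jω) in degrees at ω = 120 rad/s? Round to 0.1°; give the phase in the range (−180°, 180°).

-16.5°

Substitute s = j120:
Numerator: 200(j120) + 8000 = 8000 + j24000
Denominator: (j120) + 4 = 4 + j120
|N| = √(8000² + 24000²) ≈ 25298, ∠N ≈ 71.57°
|D| = √(4² + 120²) ≈ 120.07, ∠D ≈ 88.09°
∠H = 71.57° − 88.09° = -16.52°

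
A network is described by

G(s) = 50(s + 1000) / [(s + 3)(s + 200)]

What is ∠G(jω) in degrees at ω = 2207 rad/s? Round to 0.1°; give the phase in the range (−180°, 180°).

At s = jω = j2207:
zero (s+1000): 1000 + j2207 → |·| = √(1000²+2207²) = √5870849 ≈ 2423, ∠ = arctan(2207/1000) ≈ 65.62°
pole (s+3): 3 + j2207 → |·| = √(3²+2207²) = √4870858 ≈ 2207, ∠ = arctan(2207/3) ≈ 89.92°
pole (s+200): 200 + j2207 → |·| = √(200²+2207²) = √4910849 ≈ 2216, ∠ = arctan(2207/200) ≈ 84.82°
∠G = 65.62° − 174.74° = -109.12°

-109.1°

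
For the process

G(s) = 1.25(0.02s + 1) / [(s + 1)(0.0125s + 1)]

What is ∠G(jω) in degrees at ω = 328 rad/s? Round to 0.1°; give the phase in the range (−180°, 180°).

-84.8°

At ω = 328 rad/s:
zero (1 + j328·0.02) = 1 + j6.56 → |·| ≈ 6.6358, ∠ ≈ 81.33°
pole (1 + j328·1) = 1 + j328 → |·| ≈ 328, ∠ ≈ 89.83°
pole (1 + j328·0.0125) = 1 + j4.1 → |·| ≈ 4.2202, ∠ ≈ 76.29°
∠G = (81.33°) − (89.83° + 76.29°) = -84.79°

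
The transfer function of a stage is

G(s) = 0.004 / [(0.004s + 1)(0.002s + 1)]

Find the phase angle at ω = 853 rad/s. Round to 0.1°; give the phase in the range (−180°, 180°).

-133.3°

At ω = 853 rad/s:
pole (1 + j853·0.004) = 1 + j3.412 → |·| ≈ 3.5555, ∠ ≈ 73.67°
pole (1 + j853·0.002) = 1 + j1.706 → |·| ≈ 1.9775, ∠ ≈ 59.62°
∠G = (0°) − (73.67° + 59.62°) = -133.29°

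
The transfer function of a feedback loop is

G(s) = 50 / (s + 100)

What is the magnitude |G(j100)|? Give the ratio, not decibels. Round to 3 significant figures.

Substitute s = j100:
Numerator: 50 = 50 + j0
Denominator: (j100) + 100 = 100 + j100
|N| = √(50² + 0²) ≈ 50, ∠N ≈ 0.00°
|D| = √(100² + 100²) ≈ 141.42, ∠D ≈ 45.00°
|G| = 50 / 141.42 ≈ 0.35356

0.354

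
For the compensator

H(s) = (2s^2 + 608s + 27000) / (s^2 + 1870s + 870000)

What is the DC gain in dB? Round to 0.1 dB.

-30.2 dB

H(0) = 27000 / 870000 ≈ 0.031034
20 log₁₀(0.031034) ≈ -30.16 dB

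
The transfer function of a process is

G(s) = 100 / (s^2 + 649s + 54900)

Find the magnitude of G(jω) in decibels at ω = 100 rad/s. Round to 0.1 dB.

Substitute s = j100:
Numerator: 100 = 100 + j0
Denominator: (j100)^2 + 649(j100) + 54900 = 44900 + j64900
|N| = √(100² + 0²) ≈ 100, ∠N ≈ 0.00°
|D| = √(44900² + 64900²) ≈ 78918, ∠D ≈ 55.32°
|G| = 100 / 78918 ≈ 0.0012671
Gain = 20 log₁₀(0.0012671) ≈ -57.94 dB

-57.9 dB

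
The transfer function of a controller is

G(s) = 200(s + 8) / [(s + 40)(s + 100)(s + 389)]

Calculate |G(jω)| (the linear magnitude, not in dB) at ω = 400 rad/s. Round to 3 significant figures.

At s = jω = j400:
zero (s+8): 8 + j400 → |·| = √(8²+400²) = √160064 ≈ 400.08, ∠ = arctan(400/8) ≈ 88.85°
pole (s+40): 40 + j400 → |·| = √(40²+400²) = √161600 ≈ 402, ∠ = arctan(400/40) ≈ 84.29°
pole (s+100): 100 + j400 → |·| = √(100²+400²) = √170000 ≈ 412.31, ∠ = arctan(400/100) ≈ 75.96°
pole (s+389): 389 + j400 → |·| = √(389²+400²) = √311321 ≈ 557.96, ∠ = arctan(400/389) ≈ 45.80°
|G| = 200 · 400.08 / 9.2481e+07 ≈ 0.00086522

0.000865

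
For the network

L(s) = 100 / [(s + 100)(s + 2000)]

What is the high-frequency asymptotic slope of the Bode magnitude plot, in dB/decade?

-40 dB/decade

Each pole contributes −20 dB/decade at high frequency; each zero contributes +20 dB/decade.
Net: 0 zero(s) − 2 pole(s) → -40 dB/decade.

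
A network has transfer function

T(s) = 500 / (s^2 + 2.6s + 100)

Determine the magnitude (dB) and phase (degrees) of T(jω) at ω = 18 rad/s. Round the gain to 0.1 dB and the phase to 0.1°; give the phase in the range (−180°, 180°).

6.8 dB, -168.2°

At s = jω = j18:
quadratic: (j18)² + 2.6·j18 + 100 = -224 + j46.8 → |·| ≈ 228.84, ∠ ≈ 168.20°
|T| = 500 / 228.84 ≈ 2.1849
Gain = 20 log₁₀(2.1849) ≈ 6.79 dB
∠T = 0.00° − 168.20° = -168.20°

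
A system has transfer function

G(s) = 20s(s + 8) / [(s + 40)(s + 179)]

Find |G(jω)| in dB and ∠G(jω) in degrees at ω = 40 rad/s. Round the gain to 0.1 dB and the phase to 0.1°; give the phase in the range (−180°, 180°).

10.0 dB, 111.1°

At s = jω = j40:
zero (s+8): 8 + j40 → |·| = √(8²+40²) = √1664 ≈ 40.792, ∠ = arctan(40/8) ≈ 78.69°
zero at origin: s = j40 → |·| = 40, ∠ = 90.00°
pole (s+40): 40 + j40 → |·| = √(40²+40²) = √3200 ≈ 56.569, ∠ = arctan(40/40) ≈ 45.00°
pole (s+179): 179 + j40 → |·| = √(179²+40²) = √33641 ≈ 183.41, ∠ = arctan(40/179) ≈ 12.60°
|G| = 20 · 1631.7 / 10375 ≈ 3.1454
Gain = 20 log₁₀(3.1454) ≈ 9.95 dB
∠G = 168.69° − 57.60° = 111.09°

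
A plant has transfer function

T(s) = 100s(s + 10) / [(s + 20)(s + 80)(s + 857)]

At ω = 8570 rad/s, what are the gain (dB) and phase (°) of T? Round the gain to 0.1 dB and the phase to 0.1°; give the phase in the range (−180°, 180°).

-38.7 dB, -83.7°

At s = jω = j8570:
zero (s+10): 10 + j8570 → |·| = √(10²+8570²) = √73445000 ≈ 8570, ∠ = arctan(8570/10) ≈ 89.93°
zero at origin: s = j8570 → |·| = 8570, ∠ = 90.00°
pole (s+20): 20 + j8570 → |·| = √(20²+8570²) = √73445300 ≈ 8570, ∠ = arctan(8570/20) ≈ 89.87°
pole (s+80): 80 + j8570 → |·| = √(80²+8570²) = √73451300 ≈ 8570.4, ∠ = arctan(8570/80) ≈ 89.47°
pole (s+857): 857 + j8570 → |·| = √(857²+8570²) = √74179349 ≈ 8612.7, ∠ = arctan(8570/857) ≈ 84.29°
|T| = 100 · 7.3445e+07 / 6.3259e+11 ≈ 0.01161
Gain = 20 log₁₀(0.01161) ≈ -38.70 dB
∠T = 179.93° − 263.63° = -83.70°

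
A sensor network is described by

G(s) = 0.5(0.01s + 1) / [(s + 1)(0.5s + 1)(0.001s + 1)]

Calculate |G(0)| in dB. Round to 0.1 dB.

-6.0 dB

G(0) = 0.5 · 1 / 1 = 0.5
20 log₁₀(0.5) ≈ -6.02 dB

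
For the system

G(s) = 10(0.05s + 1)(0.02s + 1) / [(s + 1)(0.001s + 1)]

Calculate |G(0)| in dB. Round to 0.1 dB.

20.0 dB

G(0) = 10 · 1 / 1 = 10
20 log₁₀(10) ≈ 20.00 dB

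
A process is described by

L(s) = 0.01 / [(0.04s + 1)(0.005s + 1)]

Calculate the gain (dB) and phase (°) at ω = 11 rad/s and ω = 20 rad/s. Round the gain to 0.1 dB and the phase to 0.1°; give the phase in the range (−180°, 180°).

At ω = 11 rad/s:
pole (1 + j11·0.04) = 1 + j0.44 → |·| ≈ 1.0925, ∠ ≈ 23.75°
pole (1 + j11·0.005) = 1 + j0.055 → |·| ≈ 1.0015, ∠ ≈ 3.15°
|L| = 0.01 · 1 / (1.0925 · 1.0015) ≈ 0.0091396
Gain = 20 log₁₀(0.0091396) ≈ -40.78 dB
∠L = (0°) − (23.75° + 3.15°) = -26.90°

At ω = 20 rad/s:
pole (1 + j20·0.04) = 1 + j0.8 → |·| ≈ 1.2806, ∠ ≈ 38.66°
pole (1 + j20·0.005) = 1 + j0.1 → |·| ≈ 1.005, ∠ ≈ 5.71°
|L| = 0.01 · 1 / (1.2806 · 1.005) ≈ 0.00777
Gain = 20 log₁₀(0.00777) ≈ -42.19 dB
∠L = (0°) − (38.66° + 5.71°) = -44.37°

ω = 11: -40.8 dB, -26.9°; ω = 20: -42.2 dB, -44.4°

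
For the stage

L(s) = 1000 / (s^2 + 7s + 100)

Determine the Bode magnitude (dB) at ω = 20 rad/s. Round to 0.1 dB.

9.6 dB

At s = jω = j20:
quadratic: (j20)² + 7·j20 + 100 = -300 + j140 → |·| ≈ 331.06, ∠ ≈ 154.98°
|L| = 1000 / 331.06 ≈ 3.0206
Gain = 20 log₁₀(3.0206) ≈ 9.60 dB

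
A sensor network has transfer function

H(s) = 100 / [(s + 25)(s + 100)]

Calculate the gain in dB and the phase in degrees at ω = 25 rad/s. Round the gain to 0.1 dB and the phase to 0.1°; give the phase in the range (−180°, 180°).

-31.2 dB, -59.0°

At s = jω = j25:
pole (s+25): 25 + j25 → |·| = √(25²+25²) = √1250 ≈ 35.355, ∠ = arctan(25/25) ≈ 45.00°
pole (s+100): 100 + j25 → |·| = √(100²+25²) = √10625 ≈ 103.08, ∠ = arctan(25/100) ≈ 14.04°
|H| = 100 / 3644.4 ≈ 0.027439
Gain = 20 log₁₀(0.027439) ≈ -31.23 dB
∠H = 0.00° − 59.04° = -59.04°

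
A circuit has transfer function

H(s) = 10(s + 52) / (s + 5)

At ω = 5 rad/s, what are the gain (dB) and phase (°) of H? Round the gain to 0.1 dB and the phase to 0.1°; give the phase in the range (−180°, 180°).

37.4 dB, -39.5°

At s = jω = j5:
zero (s+52): 52 + j5 → |·| = √(52²+5²) = √2729 ≈ 52.24, ∠ = arctan(5/52) ≈ 5.49°
pole (s+5): 5 + j5 → |·| = √(5²+5²) = √50 ≈ 7.0711, ∠ = arctan(5/5) ≈ 45.00°
|H| = 10 · 52.24 / 7.0711 ≈ 73.878
Gain = 20 log₁₀(73.878) ≈ 37.37 dB
∠H = 5.49° − 45.00° = -39.51°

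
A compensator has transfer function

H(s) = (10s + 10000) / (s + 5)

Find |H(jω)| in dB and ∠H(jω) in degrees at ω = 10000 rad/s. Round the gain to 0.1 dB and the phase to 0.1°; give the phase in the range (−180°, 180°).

20.0 dB, -5.7°

Substitute s = j10000:
Numerator: 10(j10000) + 10000 = 10000 + j100000
Denominator: (j10000) + 5 = 5 + j10000
|N| = √(10000² + 100000²) ≈ 1.005e+05, ∠N ≈ 84.29°
|D| = √(5² + 10000²) ≈ 10000, ∠D ≈ 89.97°
|H| = 1.005e+05 / 10000 ≈ 10.05
Gain = 20 log₁₀(10.05) ≈ 20.04 dB
∠H = 84.29° − 89.97° = -5.68°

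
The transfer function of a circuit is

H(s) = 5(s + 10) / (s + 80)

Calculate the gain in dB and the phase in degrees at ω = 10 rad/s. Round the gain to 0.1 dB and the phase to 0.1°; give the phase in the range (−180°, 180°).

-1.1 dB, 37.9°

At s = jω = j10:
zero (s+10): 10 + j10 → |·| = √(10²+10²) = √200 ≈ 14.142, ∠ = arctan(10/10) ≈ 45.00°
pole (s+80): 80 + j10 → |·| = √(80²+10²) = √6500 ≈ 80.623, ∠ = arctan(10/80) ≈ 7.13°
|H| = 5 · 14.142 / 80.623 ≈ 0.87705
Gain = 20 log₁₀(0.87705) ≈ -1.14 dB
∠H = 45.00° − 7.13° = 37.87°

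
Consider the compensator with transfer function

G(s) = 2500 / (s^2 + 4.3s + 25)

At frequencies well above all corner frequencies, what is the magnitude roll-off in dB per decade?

-40 dB/decade

Each pole contributes −20 dB/decade at high frequency; each zero contributes +20 dB/decade.
Net: 0 zero(s) − 2 pole(s) → -40 dB/decade.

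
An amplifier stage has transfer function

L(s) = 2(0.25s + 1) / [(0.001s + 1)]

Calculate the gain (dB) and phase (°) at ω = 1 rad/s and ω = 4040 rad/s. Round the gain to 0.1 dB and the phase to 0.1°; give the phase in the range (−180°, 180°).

ω = 1: 6.3 dB, 14.0°; ω = 4040: 53.7 dB, 13.8°

At ω = 1 rad/s:
zero (1 + j1·0.25) = 1 + j0.25 → |·| ≈ 1.0308, ∠ ≈ 14.04°
pole (1 + j1·0.001) = 1 + j0.001 → |·| ≈ 1, ∠ ≈ 0.06°
|L| = 2 · 1.0308 / (1) ≈ 2.0616
Gain = 20 log₁₀(2.0616) ≈ 6.28 dB
∠L = (14.04°) − (0.06°) = 13.98°

At ω = 4040 rad/s:
zero (1 + j4040·0.25) = 1 + j1010 → |·| ≈ 1010, ∠ ≈ 89.94°
pole (1 + j4040·0.001) = 1 + j4.04 → |·| ≈ 4.1619, ∠ ≈ 76.10°
|L| = 2 · 1010 / (4.1619) ≈ 485.36
Gain = 20 log₁₀(485.36) ≈ 53.72 dB
∠L = (89.94°) − (76.10°) = 13.84°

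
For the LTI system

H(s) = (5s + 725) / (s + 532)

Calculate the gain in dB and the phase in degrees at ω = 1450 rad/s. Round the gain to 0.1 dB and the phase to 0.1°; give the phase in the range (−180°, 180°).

Substitute s = j1450:
Numerator: 5(j1450) + 725 = 725 + j7250
Denominator: (j1450) + 532 = 532 + j1450
|N| = √(725² + 7250²) ≈ 7286.2, ∠N ≈ 84.29°
|D| = √(532² + 1450²) ≈ 1544.5, ∠D ≈ 69.85°
|H| = 7286.2 / 1544.5 ≈ 4.7175
Gain = 20 log₁₀(4.7175) ≈ 13.47 dB
∠H = 84.29° − 69.85° = 14.44°

13.5 dB, 14.4°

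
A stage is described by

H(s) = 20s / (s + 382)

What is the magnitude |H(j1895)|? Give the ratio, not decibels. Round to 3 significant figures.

At s = jω = j1895:
zero at origin: s = j1895 → |·| = 1895, ∠ = 90.00°
pole (s+382): 382 + j1895 → |·| = √(382²+1895²) = √3736949 ≈ 1933.1, ∠ = arctan(1895/382) ≈ 78.60°
|H| = 20 · 1895 / 1933.1 ≈ 19.606

19.6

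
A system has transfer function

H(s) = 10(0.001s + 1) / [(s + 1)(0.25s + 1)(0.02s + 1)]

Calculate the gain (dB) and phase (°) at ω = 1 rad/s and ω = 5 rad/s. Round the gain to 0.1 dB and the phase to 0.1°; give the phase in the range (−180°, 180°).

ω = 1: 16.7 dB, -60.1°; ω = 5: 1.7 dB, -135.5°

At ω = 1 rad/s:
zero (1 + j1·0.001) = 1 + j0.001 → |·| ≈ 1, ∠ ≈ 0.06°
pole (1 + j1·1) = 1 + j1 → |·| ≈ 1.4142, ∠ ≈ 45.00°
pole (1 + j1·0.25) = 1 + j0.25 → |·| ≈ 1.0308, ∠ ≈ 14.04°
pole (1 + j1·0.02) = 1 + j0.02 → |·| ≈ 1.0002, ∠ ≈ 1.15°
|H| = 10 · 1 / (1.4142 · 1.0308 · 1.0002) ≈ 6.8585
Gain = 20 log₁₀(6.8585) ≈ 16.72 dB
∠H = (0.06°) − (45.00° + 14.04° + 1.15°) = -60.13°

At ω = 5 rad/s:
zero (1 + j5·0.001) = 1 + j0.005 → |·| ≈ 1, ∠ ≈ 0.29°
pole (1 + j5·1) = 1 + j5 → |·| ≈ 5.099, ∠ ≈ 78.69°
pole (1 + j5·0.25) = 1 + j1.25 → |·| ≈ 1.6008, ∠ ≈ 51.34°
pole (1 + j5·0.02) = 1 + j0.1 → |·| ≈ 1.005, ∠ ≈ 5.71°
|H| = 10 · 1 / (5.099 · 1.6008 · 1.005) ≈ 1.219
Gain = 20 log₁₀(1.219) ≈ 1.72 dB
∠H = (0.29°) − (78.69° + 51.34° + 5.71°) = -135.45°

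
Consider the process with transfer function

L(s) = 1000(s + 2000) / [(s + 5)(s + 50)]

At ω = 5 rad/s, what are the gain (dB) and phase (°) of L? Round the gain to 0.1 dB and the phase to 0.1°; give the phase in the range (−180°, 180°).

At s = jω = j5:
zero (s+2000): 2000 + j5 → |·| = √(2000²+5²) = √4000025 ≈ 2000, ∠ = arctan(5/2000) ≈ 0.14°
pole (s+5): 5 + j5 → |·| = √(5²+5²) = √50 ≈ 7.0711, ∠ = arctan(5/5) ≈ 45.00°
pole (s+50): 50 + j5 → |·| = √(50²+5²) = √2525 ≈ 50.249, ∠ = arctan(5/50) ≈ 5.71°
|L| = 1000 · 2000 / 355.32 ≈ 5628.7
Gain = 20 log₁₀(5628.7) ≈ 75.01 dB
∠L = 0.14° − 50.71° = -50.57°

75.0 dB, -50.6°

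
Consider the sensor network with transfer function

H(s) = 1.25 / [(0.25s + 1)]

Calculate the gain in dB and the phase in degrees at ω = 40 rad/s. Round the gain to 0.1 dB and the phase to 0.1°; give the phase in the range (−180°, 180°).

-18.1 dB, -84.3°

At ω = 40 rad/s:
pole (1 + j40·0.25) = 1 + j10 → |·| ≈ 10.05, ∠ ≈ 84.29°
|H| = 1.25 · 1 / (10.05) ≈ 0.12438
Gain = 20 log₁₀(0.12438) ≈ -18.10 dB
∠H = (0°) − (84.29°) = -84.29°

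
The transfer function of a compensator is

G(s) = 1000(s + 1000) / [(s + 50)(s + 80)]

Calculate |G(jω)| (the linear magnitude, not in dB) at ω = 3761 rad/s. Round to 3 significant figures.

At s = jω = j3761:
zero (s+1000): 1000 + j3761 → |·| = √(1000²+3761²) = √15145121 ≈ 3891.7, ∠ = arctan(3761/1000) ≈ 75.11°
pole (s+50): 50 + j3761 → |·| = √(50²+3761²) = √14147621 ≈ 3761.3, ∠ = arctan(3761/50) ≈ 89.24°
pole (s+80): 80 + j3761 → |·| = √(80²+3761²) = √14151521 ≈ 3761.9, ∠ = arctan(3761/80) ≈ 88.78°
|G| = 1000 · 3891.7 / 1.415e+07 ≈ 0.27503

0.275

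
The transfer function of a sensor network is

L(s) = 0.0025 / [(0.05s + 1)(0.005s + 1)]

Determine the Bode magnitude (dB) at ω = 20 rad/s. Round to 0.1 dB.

-55.1 dB

At ω = 20 rad/s:
pole (1 + j20·0.05) = 1 + j1 → |·| ≈ 1.4142, ∠ ≈ 45.00°
pole (1 + j20·0.005) = 1 + j0.1 → |·| ≈ 1.005, ∠ ≈ 5.71°
|L| = 0.0025 · 1 / (1.4142 · 1.005) ≈ 0.001759
Gain = 20 log₁₀(0.001759) ≈ -55.09 dB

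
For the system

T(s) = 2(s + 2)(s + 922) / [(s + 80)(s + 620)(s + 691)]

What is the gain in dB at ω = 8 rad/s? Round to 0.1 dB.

At s = jω = j8:
zero (s+2): 2 + j8 → |·| = √(2²+8²) = √68 ≈ 8.2462, ∠ = arctan(8/2) ≈ 75.96°
zero (s+922): 922 + j8 → |·| = √(922²+8²) = √850148 ≈ 922.03, ∠ = arctan(8/922) ≈ 0.50°
pole (s+80): 80 + j8 → |·| = √(80²+8²) = √6464 ≈ 80.399, ∠ = arctan(8/80) ≈ 5.71°
pole (s+620): 620 + j8 → |·| = √(620²+8²) = √384464 ≈ 620.05, ∠ = arctan(8/620) ≈ 0.74°
pole (s+691): 691 + j8 → |·| = √(691²+8²) = √477545 ≈ 691.05, ∠ = arctan(8/691) ≈ 0.66°
|T| = 2 · 7603.2 / 3.445e+07 ≈ 0.0004414
Gain = 20 log₁₀(0.0004414) ≈ -67.10 dB

-67.1 dB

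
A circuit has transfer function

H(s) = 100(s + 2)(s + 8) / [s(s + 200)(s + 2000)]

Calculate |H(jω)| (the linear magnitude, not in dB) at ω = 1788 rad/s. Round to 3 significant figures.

0.0370

At s = jω = j1788:
zero (s+2): 2 + j1788 → |·| = √(2²+1788²) = √3196948 ≈ 1788, ∠ = arctan(1788/2) ≈ 89.94°
zero (s+8): 8 + j1788 → |·| = √(8²+1788²) = √3197008 ≈ 1788, ∠ = arctan(1788/8) ≈ 89.74°
pole (s+200): 200 + j1788 → |·| = √(200²+1788²) = √3236944 ≈ 1799.2, ∠ = arctan(1788/200) ≈ 83.62°
pole (s+2000): 2000 + j1788 → |·| = √(2000²+1788²) = √7196944 ≈ 2682.7, ∠ = arctan(1788/2000) ≈ 41.80°
pole at origin: |s| = 1788, ∠ = 90.00° (in denominator)
|H| = 100 · 3.1969e+06 / 8.6302e+09 ≈ 0.037043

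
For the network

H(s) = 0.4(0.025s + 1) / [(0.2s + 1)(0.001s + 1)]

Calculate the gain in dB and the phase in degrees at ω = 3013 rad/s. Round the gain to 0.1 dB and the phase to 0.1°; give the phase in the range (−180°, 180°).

At ω = 3013 rad/s:
zero (1 + j3013·0.025) = 1 + j75.325 → |·| ≈ 75.332, ∠ ≈ 89.24°
pole (1 + j3013·0.2) = 1 + j602.6 → |·| ≈ 602.6, ∠ ≈ 89.90°
pole (1 + j3013·0.001) = 1 + j3.013 → |·| ≈ 3.1746, ∠ ≈ 71.64°
|H| = 0.4 · 75.332 / (602.6 · 3.1746) ≈ 0.015751
Gain = 20 log₁₀(0.015751) ≈ -36.05 dB
∠H = (89.24°) − (89.90° + 71.64°) = -72.30°

-36.1 dB, -72.3°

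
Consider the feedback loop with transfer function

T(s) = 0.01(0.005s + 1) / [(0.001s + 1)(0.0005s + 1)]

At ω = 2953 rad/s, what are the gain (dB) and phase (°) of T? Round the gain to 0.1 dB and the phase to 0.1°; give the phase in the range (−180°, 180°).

-31.5 dB, -41.1°

At ω = 2953 rad/s:
zero (1 + j2953·0.005) = 1 + j14.765 → |·| ≈ 14.799, ∠ ≈ 86.13°
pole (1 + j2953·0.001) = 1 + j2.953 → |·| ≈ 3.1177, ∠ ≈ 71.29°
pole (1 + j2953·0.0005) = 1 + j1.4765 → |·| ≈ 1.7833, ∠ ≈ 55.89°
|T| = 0.01 · 14.799 / (3.1177 · 1.7833) ≈ 0.026618
Gain = 20 log₁₀(0.026618) ≈ -31.50 dB
∠T = (86.13°) − (71.29° + 55.89°) = -41.05°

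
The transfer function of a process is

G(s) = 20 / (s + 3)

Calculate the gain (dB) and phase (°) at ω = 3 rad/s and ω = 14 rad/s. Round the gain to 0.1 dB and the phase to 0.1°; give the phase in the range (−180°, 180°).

ω = 3: 13.5 dB, -45.0°; ω = 14: 2.9 dB, -77.9°

Substitute s = j3:
Numerator: 20 = 20 + j0
Denominator: (j3) + 3 = 3 + j3
|N| = √(20² + 0²) ≈ 20, ∠N ≈ 0.00°
|D| = √(3² + 3²) ≈ 4.2426, ∠D ≈ 45.00°
|G| = 20 / 4.2426 ≈ 4.7141
Gain = 20 log₁₀(4.7141) ≈ 13.47 dB
∠G = 0.00° − 45.00° = -45.00°

Substitute s = j14:
Numerator: 20 = 20 + j0
Denominator: (j14) + 3 = 3 + j14
|N| = √(20² + 0²) ≈ 20, ∠N ≈ 0.00°
|D| = √(3² + 14²) ≈ 14.318, ∠D ≈ 77.91°
|G| = 20 / 14.318 ≈ 1.3968
Gain = 20 log₁₀(1.3968) ≈ 2.90 dB
∠G = 0.00° − 77.91° = -77.91°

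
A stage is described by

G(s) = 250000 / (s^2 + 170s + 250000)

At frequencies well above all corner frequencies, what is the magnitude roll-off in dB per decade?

Each pole contributes −20 dB/decade at high frequency; each zero contributes +20 dB/decade.
Net: 0 zero(s) − 2 pole(s) → -40 dB/decade.

-40 dB/decade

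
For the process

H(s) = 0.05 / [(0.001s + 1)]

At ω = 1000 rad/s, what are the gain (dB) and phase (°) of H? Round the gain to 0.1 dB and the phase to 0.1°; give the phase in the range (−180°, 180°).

-29.0 dB, -45.0°

At ω = 1000 rad/s:
pole (1 + j1000·0.001) = 1 + j1 → |·| ≈ 1.4142, ∠ ≈ 45.00°
|H| = 0.05 · 1 / (1.4142) ≈ 0.035356
Gain = 20 log₁₀(0.035356) ≈ -29.03 dB
∠H = (0°) − (45.00°) = -45.00°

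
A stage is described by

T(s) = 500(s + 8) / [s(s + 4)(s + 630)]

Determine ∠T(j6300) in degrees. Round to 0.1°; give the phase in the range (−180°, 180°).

-174.3°

At s = jω = j6300:
zero (s+8): 8 + j6300 → |·| = √(8²+6300²) = √39690064 ≈ 6300, ∠ = arctan(6300/8) ≈ 89.93°
pole (s+4): 4 + j6300 → |·| = √(4²+6300²) = √39690016 ≈ 6300, ∠ = arctan(6300/4) ≈ 89.96°
pole (s+630): 630 + j6300 → |·| = √(630²+6300²) = √40086900 ≈ 6331.4, ∠ = arctan(6300/630) ≈ 84.29°
pole at origin: |s| = 6300, ∠ = 90.00° (in denominator)
∠T = 89.93° − 264.25° = -174.32°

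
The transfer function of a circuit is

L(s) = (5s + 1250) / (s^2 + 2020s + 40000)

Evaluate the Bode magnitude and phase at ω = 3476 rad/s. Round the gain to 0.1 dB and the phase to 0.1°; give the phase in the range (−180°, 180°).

Substitute s = j3476:
Numerator: 5(j3476) + 1250 = 1250 + j17380
Denominator: (j3476)^2 + 2020(j3476) + 40000 = -12042576 + j7021520
|N| = √(1250² + 17380²) ≈ 17425, ∠N ≈ 85.89°
|D| = √(12042576² + 7021520²) ≈ 1.394e+07, ∠D ≈ 149.76°
|L| = 17425 / 1.394e+07 ≈ 0.00125
Gain = 20 log₁₀(0.00125) ≈ -58.06 dB
∠L = 85.89° − 149.76° = -63.87°

-58.1 dB, -63.9°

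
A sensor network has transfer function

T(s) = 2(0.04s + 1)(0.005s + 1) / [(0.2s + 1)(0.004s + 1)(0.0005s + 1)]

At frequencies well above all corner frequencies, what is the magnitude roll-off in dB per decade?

Each pole contributes −20 dB/decade at high frequency; each zero contributes +20 dB/decade.
Net: 2 zero(s) − 3 pole(s) → -20 dB/decade.

-20 dB/decade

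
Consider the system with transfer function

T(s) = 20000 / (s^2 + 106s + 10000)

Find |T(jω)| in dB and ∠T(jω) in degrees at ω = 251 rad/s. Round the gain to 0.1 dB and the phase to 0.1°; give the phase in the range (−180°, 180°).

-9.4 dB, -153.3°

At s = jω = j251:
quadratic: (j251)² + 106·j251 + 10000 = -53001 + j26606 → |·| ≈ 59304, ∠ ≈ 153.34°
|T| = 20000 / 59304 ≈ 0.33725
Gain = 20 log₁₀(0.33725) ≈ -9.44 dB
∠T = 0.00° − 153.34° = -153.34°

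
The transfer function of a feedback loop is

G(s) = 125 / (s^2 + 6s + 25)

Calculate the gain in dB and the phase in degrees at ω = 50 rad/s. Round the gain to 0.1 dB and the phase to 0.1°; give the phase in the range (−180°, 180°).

-26.0 dB, -173.1°

At s = jω = j50:
quadratic: (j50)² + 6·j50 + 25 = -2475 + j300 → |·| ≈ 2493.1, ∠ ≈ 173.09°
|G| = 125 / 2493.1 ≈ 0.050138
Gain = 20 log₁₀(0.050138) ≈ -26.00 dB
∠G = 0.00° − 173.09° = -173.09°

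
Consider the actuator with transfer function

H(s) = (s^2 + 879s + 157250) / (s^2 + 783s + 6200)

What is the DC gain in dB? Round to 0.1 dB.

28.1 dB

H(0) = 157250 / 6200 ≈ 25.363
20 log₁₀(25.363) ≈ 28.08 dB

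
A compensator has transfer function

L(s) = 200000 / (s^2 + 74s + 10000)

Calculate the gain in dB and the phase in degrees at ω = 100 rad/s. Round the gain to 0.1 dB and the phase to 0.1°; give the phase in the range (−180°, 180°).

At s = jω = j100:
quadratic: (j100)² + 74·j100 + 10000 = 0 + j7400 → |·| ≈ 7400, ∠ ≈ 90.00°
|L| = 200000 / 7400 ≈ 27.027
Gain = 20 log₁₀(27.027) ≈ 28.64 dB
∠L = 0.00° − 90.00° = -90.00°

28.6 dB, -90.0°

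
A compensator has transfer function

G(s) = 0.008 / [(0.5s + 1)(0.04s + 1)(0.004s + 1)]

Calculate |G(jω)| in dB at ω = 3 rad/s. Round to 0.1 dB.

At ω = 3 rad/s:
pole (1 + j3·0.5) = 1 + j1.5 → |·| ≈ 1.8028, ∠ ≈ 56.31°
pole (1 + j3·0.04) = 1 + j0.12 → |·| ≈ 1.0072, ∠ ≈ 6.84°
pole (1 + j3·0.004) = 1 + j0.012 → |·| ≈ 1.0001, ∠ ≈ 0.69°
|G| = 0.008 · 1 / (1.8028 · 1.0072 · 1.0001) ≈ 0.0044054
Gain = 20 log₁₀(0.0044054) ≈ -47.12 dB

-47.1 dB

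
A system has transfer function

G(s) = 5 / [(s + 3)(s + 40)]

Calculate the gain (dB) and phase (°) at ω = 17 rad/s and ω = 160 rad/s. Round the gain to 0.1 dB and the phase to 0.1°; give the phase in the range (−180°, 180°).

At s = jω = j17:
pole (s+3): 3 + j17 → |·| = √(3²+17²) = √298 ≈ 17.263, ∠ = arctan(17/3) ≈ 79.99°
pole (s+40): 40 + j17 → |·| = √(40²+17²) = √1889 ≈ 43.463, ∠ = arctan(17/40) ≈ 23.03°
|G| = 5 / 750.3 ≈ 0.006664
Gain = 20 log₁₀(0.006664) ≈ -43.53 dB
∠G = 0.00° − 103.02° = -103.02°

At s = jω = j160:
pole (s+3): 3 + j160 → |·| = √(3²+160²) = √25609 ≈ 160.03, ∠ = arctan(160/3) ≈ 88.93°
pole (s+40): 40 + j160 → |·| = √(40²+160²) = √27200 ≈ 164.92, ∠ = arctan(160/40) ≈ 75.96°
|G| = 5 / 26392 ≈ 0.00018945
Gain = 20 log₁₀(0.00018945) ≈ -74.45 dB
∠G = 0.00° − 164.89° = -164.89°

ω = 17: -43.5 dB, -103.0°; ω = 160: -74.5 dB, -164.9°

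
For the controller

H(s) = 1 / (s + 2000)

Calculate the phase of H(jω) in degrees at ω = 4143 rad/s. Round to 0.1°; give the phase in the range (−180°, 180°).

Substitute s = j4143:
Numerator: 1 = 1 + j0
Denominator: (j4143) + 2000 = 2000 + j4143
|N| = √(1² + 0²) ≈ 1, ∠N ≈ 0.00°
|D| = √(2000² + 4143²) ≈ 4600.5, ∠D ≈ 64.23°
∠H = 0.00° − 64.23° = -64.23°

-64.2°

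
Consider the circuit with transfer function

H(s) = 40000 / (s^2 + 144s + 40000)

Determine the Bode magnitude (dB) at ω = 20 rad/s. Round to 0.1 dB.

0.1 dB

At s = jω = j20:
quadratic: (j20)² + 144·j20 + 40000 = 39600 + j2880 → |·| ≈ 39705, ∠ ≈ 4.16°
|H| = 40000 / 39705 ≈ 1.0074
Gain = 20 log₁₀(1.0074) ≈ 0.06 dB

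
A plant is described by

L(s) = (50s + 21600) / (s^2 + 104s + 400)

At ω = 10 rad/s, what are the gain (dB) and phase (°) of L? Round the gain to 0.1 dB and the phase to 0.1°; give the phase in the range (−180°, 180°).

26.0 dB, -72.6°

Substitute s = j10:
Numerator: 50(j10) + 21600 = 21600 + j500
Denominator: (j10)^2 + 104(j10) + 400 = 300 + j1040
|N| = √(21600² + 500²) ≈ 21606, ∠N ≈ 1.33°
|D| = √(300² + 1040²) ≈ 1082.4, ∠D ≈ 73.91°
|L| = 21606 / 1082.4 ≈ 19.961
Gain = 20 log₁₀(19.961) ≈ 26.00 dB
∠L = 1.33° − 73.91° = -72.58°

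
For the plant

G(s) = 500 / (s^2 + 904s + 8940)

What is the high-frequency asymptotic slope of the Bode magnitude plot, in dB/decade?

Each pole contributes −20 dB/decade at high frequency; each zero contributes +20 dB/decade.
Net: 0 zero(s) − 2 pole(s) → -40 dB/decade.

-40 dB/decade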